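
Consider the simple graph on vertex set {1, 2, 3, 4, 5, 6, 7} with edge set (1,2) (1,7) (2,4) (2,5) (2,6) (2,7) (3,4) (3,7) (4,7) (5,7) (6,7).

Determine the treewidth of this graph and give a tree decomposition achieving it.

Every bag has size at most 3, so the width is 3 − 1 = 2 and tw(G) ≤ 2. Conversely, {1, 2, 7} is a clique of size 3, and the vertices of any clique must share a bag in every tree decomposition; so some bag has ≥ 3 vertices and tw(G) ≥ 2. The upper and lower bounds meet at 2, so that is the treewidth.

Treewidth 2.
Bags: B1 = {2, 4, 7}  B2 = {2, 6, 7}  B3 = {2, 5, 7}  B4 = {1, 2, 7}  B5 = {3, 4, 7}
Tree: B1–B2, B2–B3, B1–B4, B1–B5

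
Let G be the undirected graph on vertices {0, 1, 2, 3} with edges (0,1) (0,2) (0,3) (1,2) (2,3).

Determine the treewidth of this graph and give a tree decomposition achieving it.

The largest bag has 3 vertices, giving width 2; this decomposition certifies tw(G) ≤ 2. On the other hand G contains the 3-clique {0, 1, 2}. A clique must lie in a single bag of any decomposition, so no decomposition can have width below 2. Hence tw(G) = 2 exactly.

Treewidth 2.
One optimal decomposition is:
Bags: B1 = {0, 1, 2}  B2 = {0, 2, 3}
Tree: B1–B2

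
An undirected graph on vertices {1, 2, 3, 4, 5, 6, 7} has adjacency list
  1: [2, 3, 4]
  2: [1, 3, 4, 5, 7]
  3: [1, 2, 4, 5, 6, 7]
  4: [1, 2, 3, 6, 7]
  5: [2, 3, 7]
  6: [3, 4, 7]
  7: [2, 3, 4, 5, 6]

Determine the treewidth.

A width-3 tree decomposition is:
Bags: B1 = {1, 2, 3, 4}  B2 = {2, 3, 4, 7}  B3 = {3, 4, 6, 7}  B4 = {2, 3, 5, 7}
Tree: B1–B2, B2–B3, B2–B4
The largest bag has 4 vertices, giving width 3; this decomposition certifies tw(G) ≤ 3. For the lower bound, the 4 vertices {1, 2, 3, 4} are pairwise adjacent, and any tree decomposition puts a clique entirely inside one bag — forcing width ≥ 3. Therefore the treewidth is 3.

3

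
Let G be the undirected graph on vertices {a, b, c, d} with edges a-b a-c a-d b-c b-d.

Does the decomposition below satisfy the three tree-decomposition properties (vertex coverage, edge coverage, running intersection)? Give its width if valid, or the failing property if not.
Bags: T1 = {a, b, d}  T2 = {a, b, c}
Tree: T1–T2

Yes; width 2.

Every vertex of G appears in some bag (union = {a, b, c, d}); every edge is covered by a bag; and for each vertex v the set of bags containing v is connected in the bag tree. The decomposition is therefore valid. The largest bag has 3 vertices, so the width is 2.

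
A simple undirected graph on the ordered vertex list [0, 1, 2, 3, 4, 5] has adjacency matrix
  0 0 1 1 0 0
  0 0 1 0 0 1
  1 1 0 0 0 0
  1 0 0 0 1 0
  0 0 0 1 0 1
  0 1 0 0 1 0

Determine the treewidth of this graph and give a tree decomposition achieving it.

The largest bag has 3 vertices, giving width 2; this decomposition certifies tw(G) ≤ 2. The edges 5–1–2–0–3–4–5 form a cycle, so G is not a tree and its treewidth is at least 2. Combining the bounds, tw(G) = 2.

Treewidth 2.
Bags: B1 = {1, 2, 5}  B2 = {0, 2, 5}  B3 = {0, 3, 5}  B4 = {3, 4, 5}
Tree: B1–B2, B2–B3, B3–B4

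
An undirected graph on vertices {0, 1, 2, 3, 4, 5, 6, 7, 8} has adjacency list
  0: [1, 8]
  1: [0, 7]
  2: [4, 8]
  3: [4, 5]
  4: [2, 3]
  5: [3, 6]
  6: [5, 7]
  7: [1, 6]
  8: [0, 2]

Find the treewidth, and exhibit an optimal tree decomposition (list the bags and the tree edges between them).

Every bag has size at most 3, so the width is 3 − 1 = 2 and tw(G) ≤ 2. Since 5–3–4–2–8–0–1–7–6–5 is a cycle in G, G is not acyclic. Forests are exactly the graphs of treewidth ≤ 1, so tw(G) ≥ 2. Hence tw(G) = 2 exactly.

Treewidth 2.
One such decomposition:
Bags: B1 = {3, 4, 5}  B2 = {2, 4, 5}  B3 = {2, 5, 8}  B4 = {0, 5, 8}  B5 = {0, 1, 5}  B6 = {1, 5, 7}  B7 = {5, 6, 7}
Tree: B1–B2, B2–B3, B3–B4, B4–B5, B5–B6, B6–B7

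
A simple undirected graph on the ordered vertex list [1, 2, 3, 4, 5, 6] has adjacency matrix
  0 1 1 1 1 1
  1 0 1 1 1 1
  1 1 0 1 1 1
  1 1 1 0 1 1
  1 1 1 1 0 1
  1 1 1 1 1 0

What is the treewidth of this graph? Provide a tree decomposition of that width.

Treewidth 5.
One such decomposition:
Bags: B1 = {1, 2, 3, 4, 5, 6}
Tree: (single bag)

With just one bag of size 6, the width is 6 − 1 = 5, so tw(G) ≤ 5. On the other hand G contains the 6-clique {1, 2, 3, 4, 5, 6}. A clique must lie in a single bag of any decomposition, so no decomposition can have width below 5. Combining the bounds, tw(G) = 5.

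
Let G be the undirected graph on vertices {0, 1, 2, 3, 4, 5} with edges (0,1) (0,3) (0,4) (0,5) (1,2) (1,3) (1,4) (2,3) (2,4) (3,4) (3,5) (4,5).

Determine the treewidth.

3

A width-3 tree decomposition is:
Bags: B1 = {0, 3, 4, 5}  B2 = {0, 1, 3, 4}  B3 = {1, 2, 3, 4}
Tree: B1–B2, B2–B3
Every bag has size at most 4, so the width is 4 − 1 = 3 and tw(G) ≤ 3. For the lower bound, the 4 vertices {0, 1, 3, 4} are pairwise adjacent, and any tree decomposition puts a clique entirely inside one bag — forcing width ≥ 3. Therefore the treewidth is 3.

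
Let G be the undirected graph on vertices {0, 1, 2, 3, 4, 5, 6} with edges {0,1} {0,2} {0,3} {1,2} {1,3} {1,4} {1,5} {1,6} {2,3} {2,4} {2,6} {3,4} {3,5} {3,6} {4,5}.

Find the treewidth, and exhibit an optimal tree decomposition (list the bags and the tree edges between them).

Treewidth 3.
Bags: B1 = {1, 3, 4, 5}  B2 = {1, 2, 3, 4}  B3 = {0, 1, 2, 3}  B4 = {1, 2, 3, 6}
Tree: B1–B2, B2–B3, B2–B4

The largest bag has 4 vertices, giving width 3; this decomposition certifies tw(G) ≤ 3. Conversely, {0, 1, 2, 3} is a clique of size 4, and the vertices of any clique must share a bag in every tree decomposition; so some bag has ≥ 4 vertices and tw(G) ≥ 3. Combining the bounds, tw(G) = 3.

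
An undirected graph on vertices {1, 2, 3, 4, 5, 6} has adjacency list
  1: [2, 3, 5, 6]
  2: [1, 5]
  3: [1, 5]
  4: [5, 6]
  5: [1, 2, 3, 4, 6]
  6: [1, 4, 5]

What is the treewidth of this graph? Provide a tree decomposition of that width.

Each bag holds 3 vertices, so the decomposition has width 2, which upper-bounds the treewidth. On the other hand G contains the 3-clique {1, 2, 5}. A clique must lie in a single bag of any decomposition, so no decomposition can have width below 2. Hence tw(G) = 2 exactly.

Treewidth 2.
Bags: B1 = {1, 3, 5}  B2 = {1, 2, 5}  B3 = {1, 5, 6}  B4 = {4, 5, 6}
Tree: B1–B2, B1–B3, B3–B4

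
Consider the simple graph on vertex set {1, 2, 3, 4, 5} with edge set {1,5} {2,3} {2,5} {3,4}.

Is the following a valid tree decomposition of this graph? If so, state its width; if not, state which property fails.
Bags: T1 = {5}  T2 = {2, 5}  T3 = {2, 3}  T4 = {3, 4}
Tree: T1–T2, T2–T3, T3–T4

No — vertex 1 appears in no bag.

A tree decomposition must satisfy three properties: every vertex lies in some bag; for every edge, both endpoints lie together in some bag; and for every vertex, the bags containing it form a connected subtree. Here vertex 1 appears in no bag, so the decomposition is invalid.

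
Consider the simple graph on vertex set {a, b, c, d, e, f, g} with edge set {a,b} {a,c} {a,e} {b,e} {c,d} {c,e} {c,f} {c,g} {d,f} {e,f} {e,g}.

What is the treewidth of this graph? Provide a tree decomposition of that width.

The largest bag has 3 vertices, giving width 2; this decomposition certifies tw(G) ≤ 2. For the lower bound, the 3 vertices {c, d, f} are pairwise adjacent, and any tree decomposition puts a clique entirely inside one bag — forcing width ≥ 2. Therefore the treewidth is 2.

Treewidth 2.
One such decomposition:
Bags: B1 = {c, e, f}  B2 = {c, d, f}  B3 = {a, c, e}  B4 = {a, b, e}  B5 = {c, e, g}
Tree: B1–B2, B1–B3, B3–B4, B1–B5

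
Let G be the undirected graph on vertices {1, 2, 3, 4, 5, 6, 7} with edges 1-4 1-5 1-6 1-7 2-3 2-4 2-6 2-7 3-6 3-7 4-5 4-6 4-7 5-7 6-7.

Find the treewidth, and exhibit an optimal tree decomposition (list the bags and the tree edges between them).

Treewidth 3.
One optimal decomposition is:
Bags: B1 = {2, 4, 6, 7}  B2 = {2, 3, 6, 7}  B3 = {1, 4, 6, 7}  B4 = {1, 4, 5, 7}
Tree: B1–B2, B1–B3, B3–B4

Each bag holds 4 vertices, so the decomposition has width 3, which upper-bounds the treewidth. For the lower bound, the 4 vertices {2, 3, 6, 7} are pairwise adjacent, and any tree decomposition puts a clique entirely inside one bag — forcing width ≥ 3. Hence tw(G) = 3 exactly.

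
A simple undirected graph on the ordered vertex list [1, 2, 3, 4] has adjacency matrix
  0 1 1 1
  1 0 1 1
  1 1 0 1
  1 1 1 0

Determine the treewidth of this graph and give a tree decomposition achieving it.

A single bag containing all 4 vertices is trivially a valid decomposition of width 3. For the lower bound, the 4 vertices {1, 2, 3, 4} are pairwise adjacent, and any tree decomposition puts a clique entirely inside one bag — forcing width ≥ 3. The upper and lower bounds meet at 3, so that is the treewidth.

Treewidth 3.
One optimal decomposition is:
Bags: B1 = {1, 2, 3, 4}
Tree: (single bag)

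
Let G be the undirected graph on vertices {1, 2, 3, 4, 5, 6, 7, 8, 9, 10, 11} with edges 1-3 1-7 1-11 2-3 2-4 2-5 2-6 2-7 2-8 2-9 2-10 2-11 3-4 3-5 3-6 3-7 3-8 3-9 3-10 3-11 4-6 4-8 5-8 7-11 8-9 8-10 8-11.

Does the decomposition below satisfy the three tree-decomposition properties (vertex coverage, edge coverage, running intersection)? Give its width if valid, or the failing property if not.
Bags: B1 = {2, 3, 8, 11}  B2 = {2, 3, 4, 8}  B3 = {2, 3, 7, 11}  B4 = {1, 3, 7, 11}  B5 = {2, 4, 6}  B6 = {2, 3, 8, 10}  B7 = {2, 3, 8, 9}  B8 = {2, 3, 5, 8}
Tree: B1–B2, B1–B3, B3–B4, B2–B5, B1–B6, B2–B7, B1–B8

A tree decomposition must satisfy three properties: every vertex lies in some bag; for every edge, both endpoints lie together in some bag; and for every vertex, the bags containing it form a connected subtree. Here edge (3,6) lies in no bag, so the decomposition is invalid.

No — edge (3,6) lies in no bag.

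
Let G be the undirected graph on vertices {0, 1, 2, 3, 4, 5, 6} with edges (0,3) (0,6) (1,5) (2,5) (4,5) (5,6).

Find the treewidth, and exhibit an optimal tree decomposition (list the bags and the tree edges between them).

Treewidth 1.
One such decomposition:
Bags: B1 = {5, 6}  B2 = {2, 5}  B3 = {4, 5}  B4 = {0, 6}  B5 = {0, 3}  B6 = {1, 5}
Tree: B1–B2, B1–B3, B1–B4, B4–B5, B3–B6

Each bag holds 2 vertices, so the decomposition has width 1, which upper-bounds the treewidth. Since G has at least one edge (e.g. 6–5), it is not an edgeless graph, so tw(G) ≥ 1. Therefore the treewidth is 1.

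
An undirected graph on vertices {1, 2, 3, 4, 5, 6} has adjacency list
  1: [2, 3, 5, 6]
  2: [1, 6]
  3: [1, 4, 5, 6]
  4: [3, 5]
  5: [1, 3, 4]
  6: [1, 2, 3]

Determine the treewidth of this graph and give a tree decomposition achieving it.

Treewidth 2.
One such decomposition:
Bags: B1 = {1, 3, 6}  B2 = {1, 3, 5}  B3 = {3, 4, 5}  B4 = {1, 2, 6}
Tree: B1–B2, B2–B3, B1–B4

Each bag holds 3 vertices, so the decomposition has width 2, which upper-bounds the treewidth. For the lower bound, the 3 vertices {1, 2, 6} are pairwise adjacent, and any tree decomposition puts a clique entirely inside one bag — forcing width ≥ 2. Hence tw(G) = 2 exactly.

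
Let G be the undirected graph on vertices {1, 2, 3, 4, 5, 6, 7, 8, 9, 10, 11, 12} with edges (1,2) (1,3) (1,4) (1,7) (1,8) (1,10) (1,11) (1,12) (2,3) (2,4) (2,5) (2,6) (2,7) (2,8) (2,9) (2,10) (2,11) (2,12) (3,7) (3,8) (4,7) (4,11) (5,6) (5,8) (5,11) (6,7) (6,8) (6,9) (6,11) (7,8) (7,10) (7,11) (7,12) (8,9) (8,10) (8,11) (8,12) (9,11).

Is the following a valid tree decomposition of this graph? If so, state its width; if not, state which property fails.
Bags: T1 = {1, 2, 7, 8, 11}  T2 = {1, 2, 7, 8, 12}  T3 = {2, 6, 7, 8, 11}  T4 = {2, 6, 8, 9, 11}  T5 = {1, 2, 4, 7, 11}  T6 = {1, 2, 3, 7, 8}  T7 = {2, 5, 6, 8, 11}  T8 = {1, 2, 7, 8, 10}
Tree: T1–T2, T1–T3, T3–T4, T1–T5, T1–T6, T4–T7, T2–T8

Yes; width 4.

Checking the three conditions: (i) the bags cover all of {1, 2, 3, 4, 5, 6, 7, 8, 9, 10, 11, 12}; (ii) for each edge, some bag contains both endpoints; (iii) the bags containing any fixed vertex form a subtree. All hold, so the decomposition is valid with width 5 − 1 = 4.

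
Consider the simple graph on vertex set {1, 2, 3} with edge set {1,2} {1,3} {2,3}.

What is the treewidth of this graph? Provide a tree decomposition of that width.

Treewidth 2.
One such decomposition:
Bags: B1 = {1, 2, 3}
Tree: (single bag)

A single bag containing all 3 vertices is trivially a valid decomposition of width 2. Conversely, {1, 2, 3} is a clique of size 3, and the vertices of any clique must share a bag in every tree decomposition; so some bag has ≥ 3 vertices and tw(G) ≥ 2. Hence tw(G) = 2 exactly.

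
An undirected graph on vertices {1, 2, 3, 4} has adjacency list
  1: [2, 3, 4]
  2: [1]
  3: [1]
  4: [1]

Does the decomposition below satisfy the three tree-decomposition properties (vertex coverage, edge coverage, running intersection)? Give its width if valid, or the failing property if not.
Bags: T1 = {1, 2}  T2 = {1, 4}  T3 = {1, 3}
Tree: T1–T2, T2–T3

Vertex coverage: the bags together contain {1, 2, 3, 4}, the full vertex set. Edge coverage: each edge of G has both endpoints in at least one bag. Running intersection: for every vertex, the bags containing it form a connected subtree. All three properties hold, so this is a valid tree decomposition of width max|bag| − 1 = 1, and hence tw(G) ≤ 1.

Yes; width 1.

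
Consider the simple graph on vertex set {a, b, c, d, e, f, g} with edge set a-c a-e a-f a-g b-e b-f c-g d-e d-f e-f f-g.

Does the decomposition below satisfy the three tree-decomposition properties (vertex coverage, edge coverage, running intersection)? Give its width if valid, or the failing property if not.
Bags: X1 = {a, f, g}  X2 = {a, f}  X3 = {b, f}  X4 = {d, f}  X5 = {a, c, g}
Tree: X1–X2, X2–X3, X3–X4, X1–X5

No — vertex e appears in no bag.

A tree decomposition must satisfy three properties: every vertex lies in some bag; for every edge, both endpoints lie together in some bag; and for every vertex, the bags containing it form a connected subtree. Here vertex e appears in no bag, so the decomposition is invalid.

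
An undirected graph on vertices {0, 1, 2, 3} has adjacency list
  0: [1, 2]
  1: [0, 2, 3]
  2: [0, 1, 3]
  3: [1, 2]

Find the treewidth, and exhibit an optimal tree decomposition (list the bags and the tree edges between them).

Treewidth 2.
One optimal decomposition is:
Bags: B1 = {1, 2, 3}  B2 = {0, 1, 2}
Tree: B1–B2

The largest bag has 3 vertices, giving width 2; this decomposition certifies tw(G) ≤ 2. For the lower bound, the 3 vertices {0, 1, 2} are pairwise adjacent, and any tree decomposition puts a clique entirely inside one bag — forcing width ≥ 2. The upper and lower bounds meet at 2, so that is the treewidth.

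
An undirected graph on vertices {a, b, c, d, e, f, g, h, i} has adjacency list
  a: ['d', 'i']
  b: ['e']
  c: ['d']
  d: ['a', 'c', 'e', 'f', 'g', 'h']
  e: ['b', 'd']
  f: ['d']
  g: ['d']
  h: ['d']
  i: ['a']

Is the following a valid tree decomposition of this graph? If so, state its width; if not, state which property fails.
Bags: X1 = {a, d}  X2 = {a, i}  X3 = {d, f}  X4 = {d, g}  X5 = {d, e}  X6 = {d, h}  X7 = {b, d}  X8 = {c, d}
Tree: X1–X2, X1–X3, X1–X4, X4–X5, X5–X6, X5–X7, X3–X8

A tree decomposition must satisfy three properties: every vertex lies in some bag; for every edge, both endpoints lie together in some bag; and for every vertex, the bags containing it form a connected subtree. Here edge (e,b) lies in no bag, so the decomposition is invalid.

No — edge (e,b) lies in no bag.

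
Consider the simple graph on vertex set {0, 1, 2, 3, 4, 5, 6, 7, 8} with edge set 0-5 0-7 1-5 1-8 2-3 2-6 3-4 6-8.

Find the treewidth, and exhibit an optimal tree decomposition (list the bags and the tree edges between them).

Each bag holds 2 vertices, so the decomposition has width 1, which upper-bounds the treewidth. Any graph with an edge has treewidth ≥ 1, and G has the edge 4–3. Therefore the treewidth is 1.

Treewidth 1.
Bags: B1 = {3, 4}  B2 = {2, 3}  B3 = {2, 6}  B4 = {6, 8}  B5 = {1, 8}  B6 = {1, 5}  B7 = {0, 5}  B8 = {0, 7}
Tree: B1–B2, B2–B3, B3–B4, B4–B5, B5–B6, B6–B7, B7–B8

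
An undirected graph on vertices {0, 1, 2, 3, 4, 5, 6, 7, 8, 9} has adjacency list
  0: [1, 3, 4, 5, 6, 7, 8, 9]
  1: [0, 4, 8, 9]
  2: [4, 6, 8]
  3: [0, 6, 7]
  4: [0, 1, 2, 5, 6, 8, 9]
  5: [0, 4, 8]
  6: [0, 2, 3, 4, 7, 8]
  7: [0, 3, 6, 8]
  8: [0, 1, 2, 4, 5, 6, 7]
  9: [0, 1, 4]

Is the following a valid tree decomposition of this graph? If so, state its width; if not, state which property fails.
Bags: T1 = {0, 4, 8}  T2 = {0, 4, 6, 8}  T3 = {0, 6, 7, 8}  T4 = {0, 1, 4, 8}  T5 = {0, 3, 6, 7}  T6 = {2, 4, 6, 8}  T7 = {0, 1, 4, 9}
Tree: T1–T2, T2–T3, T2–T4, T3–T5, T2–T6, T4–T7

No — vertex 5 appears in no bag.

A tree decomposition must satisfy three properties: every vertex lies in some bag; for every edge, both endpoints lie together in some bag; and for every vertex, the bags containing it form a connected subtree. Here vertex 5 appears in no bag, so the decomposition is invalid.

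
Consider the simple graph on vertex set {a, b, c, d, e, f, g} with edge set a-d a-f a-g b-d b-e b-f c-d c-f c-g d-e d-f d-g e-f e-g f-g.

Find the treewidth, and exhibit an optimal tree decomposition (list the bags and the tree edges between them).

Each bag holds 4 vertices, so the decomposition has width 3, which upper-bounds the treewidth. For the lower bound, the 4 vertices {d, e, f, g} are pairwise adjacent, and any tree decomposition puts a clique entirely inside one bag — forcing width ≥ 3. Therefore the treewidth is 3.

Treewidth 3.
One such decomposition:
Bags: B1 = {d, e, f, g}  B2 = {c, d, f, g}  B3 = {a, d, f, g}  B4 = {b, d, e, f}
Tree: B1–B2, B1–B3, B1–B4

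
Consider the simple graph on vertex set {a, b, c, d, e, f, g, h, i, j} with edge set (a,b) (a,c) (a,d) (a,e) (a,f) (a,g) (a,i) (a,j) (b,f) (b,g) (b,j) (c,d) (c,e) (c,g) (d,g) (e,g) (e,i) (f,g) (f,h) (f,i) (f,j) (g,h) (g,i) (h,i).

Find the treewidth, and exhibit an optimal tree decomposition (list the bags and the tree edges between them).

Treewidth 3.
One such decomposition:
Bags: B1 = {a, f, g, i}  B2 = {a, e, g, i}  B3 = {a, b, f, g}  B4 = {a, c, e, g}  B5 = {f, g, h, i}  B6 = {a, b, f, j}  B7 = {a, c, d, g}
Tree: B1–B2, B1–B3, B2–B4, B1–B5, B3–B6, B4–B7

The largest bag has 4 vertices, giving width 3; this decomposition certifies tw(G) ≤ 3. On the other hand G contains the 4-clique {f, g, h, i}. A clique must lie in a single bag of any decomposition, so no decomposition can have width below 3. Hence tw(G) = 3 exactly.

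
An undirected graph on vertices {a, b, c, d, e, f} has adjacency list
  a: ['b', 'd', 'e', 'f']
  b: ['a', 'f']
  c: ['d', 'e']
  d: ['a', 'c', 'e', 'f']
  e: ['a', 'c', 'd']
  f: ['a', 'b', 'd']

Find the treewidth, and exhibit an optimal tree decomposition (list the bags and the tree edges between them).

The largest bag has 3 vertices, giving width 2; this decomposition certifies tw(G) ≤ 2. On the other hand G contains the 3-clique {c, d, e}. A clique must lie in a single bag of any decomposition, so no decomposition can have width below 2. Hence tw(G) = 2 exactly.

Treewidth 2.
Bags: B1 = {a, d, f}  B2 = {a, d, e}  B3 = {c, d, e}  B4 = {a, b, f}
Tree: B1–B2, B2–B3, B1–B4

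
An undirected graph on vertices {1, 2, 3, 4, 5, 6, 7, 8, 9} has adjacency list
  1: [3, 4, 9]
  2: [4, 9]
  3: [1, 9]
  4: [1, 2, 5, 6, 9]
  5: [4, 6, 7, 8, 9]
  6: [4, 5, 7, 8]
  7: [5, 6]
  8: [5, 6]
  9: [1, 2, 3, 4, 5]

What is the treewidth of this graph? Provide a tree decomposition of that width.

Treewidth 2.
One optimal decomposition is:
Bags: B1 = {4, 5, 9}  B2 = {4, 5, 6}  B3 = {1, 4, 9}  B4 = {5, 6, 7}  B5 = {2, 4, 9}  B6 = {1, 3, 9}  B7 = {5, 6, 8}
Tree: B1–B2, B1–B3, B2–B4, B1–B5, B3–B6, B4–B7

Every bag has size at most 3, so the width is 3 − 1 = 2 and tw(G) ≤ 2. For the lower bound, the 3 vertices {5, 6, 8} are pairwise adjacent, and any tree decomposition puts a clique entirely inside one bag — forcing width ≥ 2. Hence tw(G) = 2 exactly.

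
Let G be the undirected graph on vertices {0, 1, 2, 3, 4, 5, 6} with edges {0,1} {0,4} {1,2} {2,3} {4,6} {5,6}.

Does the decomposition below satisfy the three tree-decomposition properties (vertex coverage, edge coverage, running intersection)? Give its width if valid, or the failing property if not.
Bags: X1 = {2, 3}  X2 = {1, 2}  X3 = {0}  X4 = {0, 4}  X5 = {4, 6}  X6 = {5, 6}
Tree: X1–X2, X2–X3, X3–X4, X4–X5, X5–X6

No — edge (1,0) lies in no bag.

A tree decomposition must satisfy three properties: every vertex lies in some bag; for every edge, both endpoints lie together in some bag; and for every vertex, the bags containing it form a connected subtree. Here edge (1,0) lies in no bag, so the decomposition is invalid.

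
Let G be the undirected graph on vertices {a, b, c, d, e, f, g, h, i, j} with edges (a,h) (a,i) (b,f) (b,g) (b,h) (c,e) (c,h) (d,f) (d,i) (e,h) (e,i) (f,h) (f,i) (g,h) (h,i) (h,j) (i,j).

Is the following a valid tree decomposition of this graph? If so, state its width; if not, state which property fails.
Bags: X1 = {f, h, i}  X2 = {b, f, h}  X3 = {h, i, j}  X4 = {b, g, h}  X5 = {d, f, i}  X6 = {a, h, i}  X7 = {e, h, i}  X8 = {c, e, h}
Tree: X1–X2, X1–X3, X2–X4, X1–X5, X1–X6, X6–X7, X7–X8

Yes; width 2.

Vertex coverage: the bags together contain {a, b, c, d, e, f, g, h, i, j}, the full vertex set. Edge coverage: each edge of G has both endpoints in at least one bag. Running intersection: for every vertex, the bags containing it form a connected subtree. All three properties hold, so this is a valid tree decomposition of width max|bag| − 1 = 2, and hence tw(G) ≤ 2.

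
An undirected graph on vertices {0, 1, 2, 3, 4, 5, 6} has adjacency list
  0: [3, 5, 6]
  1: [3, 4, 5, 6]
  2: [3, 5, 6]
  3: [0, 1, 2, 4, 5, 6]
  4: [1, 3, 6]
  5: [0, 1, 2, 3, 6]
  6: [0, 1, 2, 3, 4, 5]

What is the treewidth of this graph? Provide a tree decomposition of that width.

Every bag has size at most 4, so the width is 4 − 1 = 3 and tw(G) ≤ 3. On the other hand G contains the 4-clique {1, 3, 4, 6}. A clique must lie in a single bag of any decomposition, so no decomposition can have width below 3. Hence tw(G) = 3 exactly.

Treewidth 3.
One optimal decomposition is:
Bags: B1 = {0, 3, 5, 6}  B2 = {1, 3, 5, 6}  B3 = {2, 3, 5, 6}  B4 = {1, 3, 4, 6}
Tree: B1–B2, B2–B3, B2–B4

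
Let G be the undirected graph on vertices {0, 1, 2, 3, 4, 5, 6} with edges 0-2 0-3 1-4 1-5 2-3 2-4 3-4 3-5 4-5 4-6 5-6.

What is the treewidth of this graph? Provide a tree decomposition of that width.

The largest bag has 3 vertices, giving width 2; this decomposition certifies tw(G) ≤ 2. For the lower bound, the 3 vertices {0, 2, 3} are pairwise adjacent, and any tree decomposition puts a clique entirely inside one bag — forcing width ≥ 2. Hence tw(G) = 2 exactly.

Treewidth 2.
One such decomposition:
Bags: B1 = {1, 4, 5}  B2 = {3, 4, 5}  B3 = {2, 3, 4}  B4 = {4, 5, 6}  B5 = {0, 2, 3}
Tree: B1–B2, B2–B3, B1–B4, B3–B5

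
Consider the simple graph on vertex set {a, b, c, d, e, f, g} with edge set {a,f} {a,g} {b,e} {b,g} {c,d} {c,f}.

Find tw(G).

A width-1 tree decomposition is:
Bags: B1 = {c, d}  B2 = {c, f}  B3 = {a, f}  B4 = {a, g}  B5 = {b, g}  B6 = {b, e}
Tree: B1–B2, B2–B3, B3–B4, B4–B5, B5–B6
Every bag has size at most 2, so the width is 2 − 1 = 1 and tw(G) ≤ 1. Since G has at least one edge (e.g. d–c), it is not an edgeless graph, so tw(G) ≥ 1. The upper and lower bounds meet at 1, so that is the treewidth.

1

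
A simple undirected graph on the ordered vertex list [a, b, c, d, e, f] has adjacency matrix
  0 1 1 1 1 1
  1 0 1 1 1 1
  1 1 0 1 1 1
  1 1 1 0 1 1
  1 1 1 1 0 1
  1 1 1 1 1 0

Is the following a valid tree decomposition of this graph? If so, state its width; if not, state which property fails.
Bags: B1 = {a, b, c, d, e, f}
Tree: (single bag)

Every vertex of G appears in some bag (union = {a, b, c, d, e, f}); every edge is covered by a bag; and for each vertex v the set of bags containing v is connected in the bag tree. The decomposition is therefore valid. The largest bag has 6 vertices, so the width is 5.

Yes; width 5.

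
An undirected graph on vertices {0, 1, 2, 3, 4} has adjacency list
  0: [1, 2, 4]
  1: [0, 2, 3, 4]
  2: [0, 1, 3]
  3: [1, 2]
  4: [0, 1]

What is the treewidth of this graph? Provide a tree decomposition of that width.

Treewidth 2.
One such decomposition:
Bags: B1 = {1, 2, 3}  B2 = {0, 1, 2}  B3 = {0, 1, 4}
Tree: B1–B2, B2–B3

Each bag holds 3 vertices, so the decomposition has width 2, which upper-bounds the treewidth. For the lower bound, the 3 vertices {0, 1, 2} are pairwise adjacent, and any tree decomposition puts a clique entirely inside one bag — forcing width ≥ 2. Combining the bounds, tw(G) = 2.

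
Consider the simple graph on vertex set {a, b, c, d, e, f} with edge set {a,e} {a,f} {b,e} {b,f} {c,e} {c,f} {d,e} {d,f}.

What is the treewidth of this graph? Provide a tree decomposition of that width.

Every bag has size at most 3, so the width is 3 − 1 = 2 and tw(G) ≤ 2. The edges b–e–a–f–b form a cycle, so G is not a tree and its treewidth is at least 2. Therefore the treewidth is 2.

Treewidth 2.
One optimal decomposition is:
Bags: B1 = {b, e, f}  B2 = {a, e, f}  B3 = {d, e, f}  B4 = {c, e, f}
Tree: B1–B2, B2–B3, B3–B4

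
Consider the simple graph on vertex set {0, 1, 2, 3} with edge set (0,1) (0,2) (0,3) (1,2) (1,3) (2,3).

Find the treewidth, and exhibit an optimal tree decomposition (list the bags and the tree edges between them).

A single bag containing all 4 vertices is trivially a valid decomposition of width 3. Conversely, {0, 1, 2, 3} is a clique of size 4, and the vertices of any clique must share a bag in every tree decomposition; so some bag has ≥ 4 vertices and tw(G) ≥ 3. Combining the bounds, tw(G) = 3.

Treewidth 3.
Bags: B1 = {0, 1, 2, 3}
Tree: (single bag)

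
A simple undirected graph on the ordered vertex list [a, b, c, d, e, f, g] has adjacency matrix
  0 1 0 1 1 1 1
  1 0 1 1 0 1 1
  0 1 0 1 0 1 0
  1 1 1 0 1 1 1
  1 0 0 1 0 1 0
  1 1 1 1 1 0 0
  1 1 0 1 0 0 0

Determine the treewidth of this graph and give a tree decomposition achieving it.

Each bag holds 4 vertices, so the decomposition has width 3, which upper-bounds the treewidth. For the lower bound, the 4 vertices {a, b, d, g} are pairwise adjacent, and any tree decomposition puts a clique entirely inside one bag — forcing width ≥ 3. Combining the bounds, tw(G) = 3.

Treewidth 3.
One such decomposition:
Bags: B1 = {a, b, d, f}  B2 = {b, c, d, f}  B3 = {a, b, d, g}  B4 = {a, d, e, f}
Tree: B1–B2, B1–B3, B1–B4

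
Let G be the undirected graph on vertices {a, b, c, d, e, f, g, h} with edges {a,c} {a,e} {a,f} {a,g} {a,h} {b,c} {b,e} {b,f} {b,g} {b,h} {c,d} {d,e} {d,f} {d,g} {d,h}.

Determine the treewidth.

3

A width-3 tree decomposition is:
Bags: B1 = {a, b, c, d}  B2 = {a, b, d, h}  B3 = {a, b, d, g}  B4 = {a, b, d, f}  B5 = {a, b, d, e}
Tree: B1–B2, B2–B3, B3–B4, B4–B5
Each bag holds 4 vertices, so the decomposition has width 3, which upper-bounds the treewidth. For the lower bound: the 4 vertex sets {a,c}, {d,h}, {b}, {g} are disjoint, each induces a connected subgraph, and every pair is joined by at least one edge of G. Contracting each set to a single vertex therefore yields K_{4} as a minor, and since treewidth is minor-monotone, tw(G) ≥ tw(K_{4}) = 3. Combining the bounds, tw(G) = 3.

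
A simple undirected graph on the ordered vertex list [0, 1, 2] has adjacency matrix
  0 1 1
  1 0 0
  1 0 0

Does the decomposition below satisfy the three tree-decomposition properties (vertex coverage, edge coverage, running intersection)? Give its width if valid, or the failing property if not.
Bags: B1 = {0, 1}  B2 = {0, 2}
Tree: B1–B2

Yes; width 1.

Every vertex of G appears in some bag (union = {0, 1, 2}); every edge is covered by a bag; and for each vertex v the set of bags containing v is connected in the bag tree. The decomposition is therefore valid. The largest bag has 2 vertices, so the width is 1.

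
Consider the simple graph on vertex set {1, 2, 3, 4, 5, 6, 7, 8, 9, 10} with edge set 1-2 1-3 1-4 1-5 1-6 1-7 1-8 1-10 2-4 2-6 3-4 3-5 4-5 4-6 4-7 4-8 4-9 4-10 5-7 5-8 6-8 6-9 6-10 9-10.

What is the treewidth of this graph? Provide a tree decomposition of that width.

Each bag holds 4 vertices, so the decomposition has width 3, which upper-bounds the treewidth. For the lower bound, the 4 vertices {1, 2, 4, 6} are pairwise adjacent, and any tree decomposition puts a clique entirely inside one bag — forcing width ≥ 3. Combining the bounds, tw(G) = 3.

Treewidth 3.
One optimal decomposition is:
Bags: B1 = {1, 4, 5, 8}  B2 = {1, 4, 5, 7}  B3 = {1, 4, 6, 8}  B4 = {1, 4, 6, 10}  B5 = {1, 2, 4, 6}  B6 = {4, 6, 9, 10}  B7 = {1, 3, 4, 5}
Tree: B1–B2, B1–B3, B3–B4, B3–B5, B4–B6, B2–B7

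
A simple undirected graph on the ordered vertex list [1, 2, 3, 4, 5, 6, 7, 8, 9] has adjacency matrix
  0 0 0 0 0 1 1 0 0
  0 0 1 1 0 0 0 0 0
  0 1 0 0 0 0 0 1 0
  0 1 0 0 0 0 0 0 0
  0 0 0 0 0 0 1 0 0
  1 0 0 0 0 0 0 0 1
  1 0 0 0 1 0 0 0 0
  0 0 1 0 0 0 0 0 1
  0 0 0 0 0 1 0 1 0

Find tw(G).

1

A width-1 tree decomposition is:
Bags: B1 = {5, 7}  B2 = {1, 7}  B3 = {1, 6}  B4 = {6, 9}  B5 = {8, 9}  B6 = {3, 8}  B7 = {2, 3}  B8 = {2, 4}
Tree: B1–B2, B2–B3, B3–B4, B4–B5, B5–B6, B6–B7, B7–B8
Every bag has size at most 2, so the width is 2 − 1 = 1 and tw(G) ≤ 1. Since G has at least one edge (e.g. 5–7), it is not an edgeless graph, so tw(G) ≥ 1. Combining the bounds, tw(G) = 1.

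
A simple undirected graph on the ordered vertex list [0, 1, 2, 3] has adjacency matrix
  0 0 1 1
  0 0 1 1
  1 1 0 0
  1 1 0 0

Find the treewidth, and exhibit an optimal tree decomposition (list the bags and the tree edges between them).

The largest bag has 3 vertices, giving width 2; this decomposition certifies tw(G) ≤ 2. For the lower bound, G contains the cycle 2–0–3–1–2, so G is not a forest; only forests have treewidth ≤ 1, hence tw(G) ≥ 2. Combining the bounds, tw(G) = 2.

Treewidth 2.
Bags: B1 = {0, 2, 3}  B2 = {1, 2, 3}
Tree: B1–B2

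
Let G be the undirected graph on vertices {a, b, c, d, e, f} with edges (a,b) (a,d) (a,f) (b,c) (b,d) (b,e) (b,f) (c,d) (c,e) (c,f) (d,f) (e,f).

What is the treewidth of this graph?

A width-3 tree decomposition is:
Bags: B1 = {b, c, d, f}  B2 = {b, c, e, f}  B3 = {a, b, d, f}
Tree: B1–B2, B1–B3
Each bag holds 4 vertices, so the decomposition has width 3, which upper-bounds the treewidth. On the other hand G contains the 4-clique {b, c, d, f}. A clique must lie in a single bag of any decomposition, so no decomposition can have width below 3. Hence tw(G) = 3 exactly.

3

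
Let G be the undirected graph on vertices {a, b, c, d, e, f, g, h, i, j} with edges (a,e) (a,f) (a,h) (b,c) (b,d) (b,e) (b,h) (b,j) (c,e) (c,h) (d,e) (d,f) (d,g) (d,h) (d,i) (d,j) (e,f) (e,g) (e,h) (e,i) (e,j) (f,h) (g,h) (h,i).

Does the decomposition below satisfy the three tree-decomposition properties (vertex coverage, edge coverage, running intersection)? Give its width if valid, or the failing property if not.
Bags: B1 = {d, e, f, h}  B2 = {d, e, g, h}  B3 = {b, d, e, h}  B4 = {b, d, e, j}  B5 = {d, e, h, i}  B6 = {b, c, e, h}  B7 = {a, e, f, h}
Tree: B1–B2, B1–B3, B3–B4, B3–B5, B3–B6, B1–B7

Every vertex of G appears in some bag (union = {a, b, c, d, e, f, g, h, i, j}); every edge is covered by a bag; and for each vertex v the set of bags containing v is connected in the bag tree. The decomposition is therefore valid. The largest bag has 4 vertices, so the width is 3.

Yes; width 3.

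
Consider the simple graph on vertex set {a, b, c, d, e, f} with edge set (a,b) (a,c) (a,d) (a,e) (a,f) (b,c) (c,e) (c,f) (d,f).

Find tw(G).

A width-2 tree decomposition is:
Bags: B1 = {a, d, f}  B2 = {a, c, f}  B3 = {a, b, c}  B4 = {a, c, e}
Tree: B1–B2, B2–B3, B3–B4
Each bag holds 3 vertices, so the decomposition has width 2, which upper-bounds the treewidth. For the lower bound, the 3 vertices {a, d, f} are pairwise adjacent, and any tree decomposition puts a clique entirely inside one bag — forcing width ≥ 2. Combining the bounds, tw(G) = 2.

2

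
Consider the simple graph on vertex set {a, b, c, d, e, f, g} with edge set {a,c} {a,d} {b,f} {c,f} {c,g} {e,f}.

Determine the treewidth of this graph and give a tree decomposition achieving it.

Treewidth 1.
One optimal decomposition is:
Bags: B1 = {c, f}  B2 = {a, c}  B3 = {a, d}  B4 = {c, g}  B5 = {b, f}  B6 = {e, f}
Tree: B1–B2, B2–B3, B2–B4, B1–B5, B5–B6

Each bag holds 2 vertices, so the decomposition has width 1, which upper-bounds the treewidth. Since G has at least one edge (e.g. f–c), it is not an edgeless graph, so tw(G) ≥ 1. The upper and lower bounds meet at 1, so that is the treewidth.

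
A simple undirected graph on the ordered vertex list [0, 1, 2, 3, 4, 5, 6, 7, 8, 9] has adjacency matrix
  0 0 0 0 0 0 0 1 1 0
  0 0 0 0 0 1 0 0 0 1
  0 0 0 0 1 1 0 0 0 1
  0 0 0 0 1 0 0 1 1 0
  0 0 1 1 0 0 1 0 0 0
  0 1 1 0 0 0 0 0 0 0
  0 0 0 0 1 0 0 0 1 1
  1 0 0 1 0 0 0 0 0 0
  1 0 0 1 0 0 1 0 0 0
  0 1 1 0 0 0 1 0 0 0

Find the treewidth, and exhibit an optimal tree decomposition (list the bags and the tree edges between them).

Treewidth 2.
One such decomposition:
Bags: B1 = {0, 3, 7}  B2 = {0, 3, 8}  B3 = {3, 4, 8}  B4 = {4, 6, 8}  B5 = {2, 4, 6}  B6 = {2, 6, 9}  B7 = {2, 5, 9}  B8 = {1, 5, 9}
Tree: B1–B2, B2–B3, B3–B4, B4–B5, B5–B6, B6–B7, B7–B8

Every bag has size at most 3, so the width is 3 − 1 = 2 and tw(G) ≤ 2. The edges 7–0–8–3–7 form a cycle, so G is not a tree and its treewidth is at least 2. The upper and lower bounds meet at 2, so that is the treewidth.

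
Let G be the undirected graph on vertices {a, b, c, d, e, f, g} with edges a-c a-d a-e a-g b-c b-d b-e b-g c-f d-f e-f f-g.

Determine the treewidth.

A width-3 tree decomposition is:
Bags: B1 = {a, b, f, g}  B2 = {a, b, c, f}  B3 = {a, b, d, f}  B4 = {a, b, e, f}
Tree: B1–B2, B2–B3, B3–B4
Every bag has size at most 4, so the width is 4 − 1 = 3 and tw(G) ≤ 3. For the lower bound: the 4 vertex sets {f,g}, {a,c}, {b}, {d} are disjoint, each induces a connected subgraph, and every pair is joined by at least one edge of G. Contracting each set to a single vertex therefore yields K_{4} as a minor, and since treewidth is minor-monotone, tw(G) ≥ tw(K_{4}) = 3. The upper and lower bounds meet at 3, so that is the treewidth.

3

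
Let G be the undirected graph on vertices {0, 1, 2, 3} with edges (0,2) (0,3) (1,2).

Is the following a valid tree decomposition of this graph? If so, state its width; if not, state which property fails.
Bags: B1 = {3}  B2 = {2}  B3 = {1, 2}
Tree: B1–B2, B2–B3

A tree decomposition must satisfy three properties: every vertex lies in some bag; for every edge, both endpoints lie together in some bag; and for every vertex, the bags containing it form a connected subtree. Here vertex 0 appears in no bag, so the decomposition is invalid.

No — vertex 0 appears in no bag.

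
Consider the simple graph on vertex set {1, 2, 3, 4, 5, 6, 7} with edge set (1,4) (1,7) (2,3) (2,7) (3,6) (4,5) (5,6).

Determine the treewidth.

A width-2 tree decomposition is:
Bags: B1 = {4, 5, 6}  B2 = {1, 4, 6}  B3 = {1, 6, 7}  B4 = {2, 6, 7}  B5 = {2, 3, 6}
Tree: B1–B2, B2–B3, B3–B4, B4–B5
Each bag holds 3 vertices, so the decomposition has width 2, which upper-bounds the treewidth. The edges 6–5–4–1–7–2–3–6 form a cycle, so G is not a tree and its treewidth is at least 2. Hence tw(G) = 2 exactly.

2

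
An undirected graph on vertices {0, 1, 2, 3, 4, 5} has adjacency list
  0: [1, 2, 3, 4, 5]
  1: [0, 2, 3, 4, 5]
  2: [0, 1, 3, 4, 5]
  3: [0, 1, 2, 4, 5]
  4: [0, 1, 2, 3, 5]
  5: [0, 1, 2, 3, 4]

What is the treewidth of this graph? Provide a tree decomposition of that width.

A single bag containing all 6 vertices is trivially a valid decomposition of width 5. Conversely, {0, 1, 2, 3, 4, 5} is a clique of size 6, and the vertices of any clique must share a bag in every tree decomposition; so some bag has ≥ 6 vertices and tw(G) ≥ 5. Therefore the treewidth is 5.

Treewidth 5.
One such decomposition:
Bags: B1 = {0, 1, 2, 3, 4, 5}
Tree: (single bag)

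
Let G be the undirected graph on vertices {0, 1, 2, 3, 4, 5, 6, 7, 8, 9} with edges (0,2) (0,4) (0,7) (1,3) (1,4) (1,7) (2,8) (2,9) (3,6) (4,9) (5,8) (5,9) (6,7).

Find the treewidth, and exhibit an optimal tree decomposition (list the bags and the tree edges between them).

Each bag holds 3 vertices, so the decomposition has width 2, which upper-bounds the treewidth. For the lower bound, G contains the cycle 5–8–2–9–5, so G is not a forest; only forests have treewidth ≤ 1, hence tw(G) ≥ 2. Therefore the treewidth is 2.

Treewidth 2.
One optimal decomposition is:
Bags: B1 = {5, 8, 9}  B2 = {2, 8, 9}  B3 = {2, 4, 9}  B4 = {0, 2, 4}  B5 = {0, 1, 4}  B6 = {0, 1, 7}  B7 = {1, 3, 7}  B8 = {3, 6, 7}
Tree: B1–B2, B2–B3, B3–B4, B4–B5, B5–B6, B6–B7, B7–B8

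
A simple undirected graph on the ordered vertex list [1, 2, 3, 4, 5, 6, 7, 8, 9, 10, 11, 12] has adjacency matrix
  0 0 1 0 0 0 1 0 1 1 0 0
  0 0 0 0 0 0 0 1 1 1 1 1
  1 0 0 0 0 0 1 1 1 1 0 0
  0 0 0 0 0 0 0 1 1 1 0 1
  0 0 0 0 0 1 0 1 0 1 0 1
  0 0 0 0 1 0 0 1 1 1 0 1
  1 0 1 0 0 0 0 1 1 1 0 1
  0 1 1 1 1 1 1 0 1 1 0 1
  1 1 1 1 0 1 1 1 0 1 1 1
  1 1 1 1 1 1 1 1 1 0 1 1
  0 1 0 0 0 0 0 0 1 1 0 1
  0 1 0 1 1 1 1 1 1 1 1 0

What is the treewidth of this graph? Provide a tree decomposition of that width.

Every bag has size at most 5, so the width is 5 − 1 = 4 and tw(G) ≤ 4. For the lower bound, the 5 vertices {3, 7, 8, 9, 10} are pairwise adjacent, and any tree decomposition puts a clique entirely inside one bag — forcing width ≥ 4. Hence tw(G) = 4 exactly.

Treewidth 4.
One optimal decomposition is:
Bags: B1 = {6, 8, 9, 10, 12}  B2 = {2, 8, 9, 10, 12}  B3 = {2, 9, 10, 11, 12}  B4 = {7, 8, 9, 10, 12}  B5 = {4, 8, 9, 10, 12}  B6 = {3, 7, 8, 9, 10}  B7 = {5, 6, 8, 10, 12}  B8 = {1, 3, 7, 9, 10}
Tree: B1–B2, B2–B3, B1–B4, B2–B5, B4–B6, B1–B7, B6–B8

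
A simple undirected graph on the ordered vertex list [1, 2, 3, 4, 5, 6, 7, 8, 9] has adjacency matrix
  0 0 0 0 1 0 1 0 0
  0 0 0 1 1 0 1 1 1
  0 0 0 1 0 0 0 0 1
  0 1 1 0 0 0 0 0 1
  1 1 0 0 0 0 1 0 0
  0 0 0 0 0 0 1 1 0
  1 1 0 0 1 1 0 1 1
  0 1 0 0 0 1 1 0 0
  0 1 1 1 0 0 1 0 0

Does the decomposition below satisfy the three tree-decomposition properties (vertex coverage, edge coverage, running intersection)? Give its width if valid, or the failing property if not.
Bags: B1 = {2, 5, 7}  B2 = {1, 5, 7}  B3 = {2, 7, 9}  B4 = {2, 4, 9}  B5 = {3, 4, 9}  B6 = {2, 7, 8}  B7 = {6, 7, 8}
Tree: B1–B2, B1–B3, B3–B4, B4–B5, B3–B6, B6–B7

Yes; width 2.

Checking the three conditions: (i) the bags cover all of {1, 2, 3, 4, 5, 6, 7, 8, 9}; (ii) for each edge, some bag contains both endpoints; (iii) the bags containing any fixed vertex form a subtree. All hold, so the decomposition is valid with width 3 − 1 = 2.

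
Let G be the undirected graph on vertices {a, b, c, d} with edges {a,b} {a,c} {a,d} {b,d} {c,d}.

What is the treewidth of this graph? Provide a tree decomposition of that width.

Treewidth 2.
Bags: B1 = {a, c, d}  B2 = {a, b, d}
Tree: B1–B2

The largest bag has 3 vertices, giving width 2; this decomposition certifies tw(G) ≤ 2. On the other hand G contains the 3-clique {a, c, d}. A clique must lie in a single bag of any decomposition, so no decomposition can have width below 2. Therefore the treewidth is 2.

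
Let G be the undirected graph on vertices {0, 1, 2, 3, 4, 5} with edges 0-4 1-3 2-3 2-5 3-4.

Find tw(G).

1

A width-1 tree decomposition is:
Bags: B1 = {2, 3}  B2 = {1, 3}  B3 = {3, 4}  B4 = {0, 4}  B5 = {2, 5}
Tree: B1–B2, B1–B3, B3–B4, B1–B5
Every bag has size at most 2, so the width is 2 − 1 = 1 and tw(G) ≤ 1. Any graph with an edge has treewidth ≥ 1, and G has the edge 3–2. The upper and lower bounds meet at 1, so that is the treewidth.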